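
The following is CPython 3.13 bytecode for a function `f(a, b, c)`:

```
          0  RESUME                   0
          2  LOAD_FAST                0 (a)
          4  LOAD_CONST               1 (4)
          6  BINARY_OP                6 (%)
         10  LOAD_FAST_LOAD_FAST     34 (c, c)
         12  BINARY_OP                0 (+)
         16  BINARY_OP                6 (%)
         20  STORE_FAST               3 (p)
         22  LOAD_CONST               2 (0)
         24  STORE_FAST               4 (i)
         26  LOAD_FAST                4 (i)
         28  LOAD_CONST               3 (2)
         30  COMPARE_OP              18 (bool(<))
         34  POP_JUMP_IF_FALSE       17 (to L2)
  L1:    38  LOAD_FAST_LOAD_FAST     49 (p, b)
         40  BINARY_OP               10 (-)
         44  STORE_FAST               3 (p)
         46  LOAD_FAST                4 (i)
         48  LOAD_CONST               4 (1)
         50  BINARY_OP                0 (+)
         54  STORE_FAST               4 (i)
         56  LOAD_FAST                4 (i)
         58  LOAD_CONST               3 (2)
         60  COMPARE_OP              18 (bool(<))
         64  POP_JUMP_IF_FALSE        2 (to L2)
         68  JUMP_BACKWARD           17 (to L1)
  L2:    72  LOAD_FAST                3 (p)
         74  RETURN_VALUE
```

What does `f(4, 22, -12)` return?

LOAD_FAST a → push 4. Stack: [4]
LOAD_CONST → push 4. Stack: [4, 4]
BINARY_OP % → 4 % 4 = 0. Stack: [0]
LOAD_FAST_LOAD_FAST c,c → push -12,-12. Stack: [0, -12, -12]
BINARY_OP + → -12 + -12 = -24. Stack: [0, -24]
BINARY_OP % → 0 % -24 = 0. Stack: [0]
STORE_FAST p → p=0. Stack: []
LOAD_CONST → push 0. Stack: [0]
STORE_FAST i → i=0. Stack: []
LOAD_FAST i → push 0. Stack: [0]
LOAD_CONST → push 2. Stack: [0, 2]
COMPARE_OP bool(<) → 0 vs 2 = True. Stack: [True]
POP_JUMP_IF_FALSE → pop True; no jump. Stack: []
LOAD_FAST_LOAD_FAST p,b → push 0,22. Stack: [0, 22]
BINARY_OP - → 0 - 22 = -22. Stack: [-22]
STORE_FAST p → p=-22. Stack: []
LOAD_FAST i → push 0. Stack: [0]
LOAD_CONST → push 1. Stack: [0, 1]
BINARY_OP + → 0 + 1 = 1. Stack: [1]
STORE_FAST i → i=1. Stack: []
LOAD_FAST i → push 1. Stack: [1]
LOAD_CONST → push 2. Stack: [1, 2]
COMPARE_OP bool(<) → 1 vs 2 = True. Stack: [True]
POP_JUMP_IF_FALSE → pop True; no jump. Stack: []
LOAD_FAST_LOAD_FAST p,b → push -22,22. Stack: [-22, 22]
BINARY_OP - → -22 - 22 = -44. Stack: [-44]
STORE_FAST p → p=-44. Stack: []
LOAD_FAST i → push 1. Stack: [1]
LOAD_CONST → push 1. Stack: [1, 1]
BINARY_OP + → 1 + 1 = 2. Stack: [2]
STORE_FAST i → i=2. Stack: []
LOAD_FAST i → push 2. Stack: [2]
LOAD_CONST → push 2. Stack: [2, 2]
COMPARE_OP bool(<) → 2 vs 2 = False. Stack: [False]
POP_JUMP_IF_FALSE → pop False; jump. Stack: []
LOAD_FAST p → push -44. Stack: [-44]
RETURN_VALUE → return -44.

-44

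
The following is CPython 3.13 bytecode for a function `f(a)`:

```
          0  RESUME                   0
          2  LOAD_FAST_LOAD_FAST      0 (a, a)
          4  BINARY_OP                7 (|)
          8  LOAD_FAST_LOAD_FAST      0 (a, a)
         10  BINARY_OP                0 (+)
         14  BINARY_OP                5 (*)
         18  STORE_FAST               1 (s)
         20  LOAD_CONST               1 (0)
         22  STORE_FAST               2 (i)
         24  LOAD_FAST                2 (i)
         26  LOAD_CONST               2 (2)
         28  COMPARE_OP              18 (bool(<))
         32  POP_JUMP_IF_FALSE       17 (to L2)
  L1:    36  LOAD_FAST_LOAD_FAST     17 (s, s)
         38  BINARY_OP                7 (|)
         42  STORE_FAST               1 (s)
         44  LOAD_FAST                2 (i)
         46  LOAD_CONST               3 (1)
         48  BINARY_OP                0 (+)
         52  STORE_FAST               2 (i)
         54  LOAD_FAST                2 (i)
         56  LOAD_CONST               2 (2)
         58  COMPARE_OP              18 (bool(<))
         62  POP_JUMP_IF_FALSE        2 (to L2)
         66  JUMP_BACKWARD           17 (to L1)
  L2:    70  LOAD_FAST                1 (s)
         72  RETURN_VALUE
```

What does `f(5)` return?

LOAD_FAST_LOAD_FAST a,a → push 5,5. Stack: [5, 5]
BINARY_OP | → 5 | 5 = 5. Stack: [5]
LOAD_FAST_LOAD_FAST a,a → push 5,5. Stack: [5, 5, 5]
BINARY_OP + → 5 + 5 = 10. Stack: [5, 10]
BINARY_OP * → 5 * 10 = 50. Stack: [50]
STORE_FAST s → s=50. Stack: []
LOAD_CONST → push 0. Stack: [0]
STORE_FAST i → i=0. Stack: []
LOAD_FAST i → push 0. Stack: [0]
LOAD_CONST → push 2. Stack: [0, 2]
COMPARE_OP bool(<) → 0 vs 2 = True. Stack: [True]
POP_JUMP_IF_FALSE → pop True; no jump. Stack: []
LOAD_FAST_LOAD_FAST s,s → push 50,50. Stack: [50, 50]
BINARY_OP | → 50 | 50 = 50. Stack: [50]
STORE_FAST s → s=50. Stack: []
LOAD_FAST i → push 0. Stack: [0]
LOAD_CONST → push 1. Stack: [0, 1]
BINARY_OP + → 0 + 1 = 1. Stack: [1]
STORE_FAST i → i=1. Stack: []
LOAD_FAST i → push 1. Stack: [1]
LOAD_CONST → push 2. Stack: [1, 2]
COMPARE_OP bool(<) → 1 vs 2 = True. Stack: [True]
POP_JUMP_IF_FALSE → pop True; no jump. Stack: []
LOAD_FAST_LOAD_FAST s,s → push 50,50. Stack: [50, 50]
BINARY_OP | → 50 | 50 = 50. Stack: [50]
STORE_FAST s → s=50. Stack: []
LOAD_FAST i → push 1. Stack: [1]
LOAD_CONST → push 1. Stack: [1, 1]
BINARY_OP + → 1 + 1 = 2. Stack: [2]
STORE_FAST i → i=2. Stack: []
LOAD_FAST i → push 2. Stack: [2]
LOAD_CONST → push 2. Stack: [2, 2]
COMPARE_OP bool(<) → 2 vs 2 = False. Stack: [False]
POP_JUMP_IF_FALSE → pop False; jump. Stack: []
LOAD_FAST s → push 50. Stack: [50]
RETURN_VALUE → return 50.

50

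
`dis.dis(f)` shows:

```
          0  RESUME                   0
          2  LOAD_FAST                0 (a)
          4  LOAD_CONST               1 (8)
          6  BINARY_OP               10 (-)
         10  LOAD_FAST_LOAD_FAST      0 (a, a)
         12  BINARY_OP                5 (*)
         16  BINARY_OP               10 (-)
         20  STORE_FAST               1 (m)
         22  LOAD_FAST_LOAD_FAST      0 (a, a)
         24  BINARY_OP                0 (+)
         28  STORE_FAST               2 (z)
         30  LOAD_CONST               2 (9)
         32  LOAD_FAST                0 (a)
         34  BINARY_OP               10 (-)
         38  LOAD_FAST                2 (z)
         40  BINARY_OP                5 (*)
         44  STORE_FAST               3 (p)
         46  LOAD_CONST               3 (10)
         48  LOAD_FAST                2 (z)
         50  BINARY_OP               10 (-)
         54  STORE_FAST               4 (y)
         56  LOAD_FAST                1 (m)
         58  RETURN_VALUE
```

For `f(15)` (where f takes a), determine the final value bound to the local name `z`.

30

LOAD_FAST a → push 15. Stack: [15]
LOAD_CONST → push 8. Stack: [15, 8]
BINARY_OP - → 15 - 8 = 7. Stack: [7]
LOAD_FAST_LOAD_FAST a,a → push 15,15. Stack: [7, 15, 15]
BINARY_OP * → 15 * 15 = 225. Stack: [7, 225]
BINARY_OP - → 7 - 225 = -218. Stack: [-218]
STORE_FAST m → m=-218. Stack: []
LOAD_FAST_LOAD_FAST a,a → push 15,15. Stack: [15, 15]
BINARY_OP + → 15 + 15 = 30. Stack: [30]
STORE_FAST z → z=30. Stack: []
LOAD_CONST → push 9. Stack: [9]
LOAD_FAST a → push 15. Stack: [9, 15]
BINARY_OP - → 9 - 15 = -6. Stack: [-6]
LOAD_FAST z → push 30. Stack: [-6, 30]
BINARY_OP * → -6 * 30 = -180. Stack: [-180]
STORE_FAST p → p=-180. Stack: []
LOAD_CONST → push 10. Stack: [10]
LOAD_FAST z → push 30. Stack: [10, 30]
BINARY_OP - → 10 - 30 = -20. Stack: [-20]
STORE_FAST y → y=-20. Stack: []
LOAD_FAST m → push -218. Stack: [-218]
RETURN_VALUE → return -218.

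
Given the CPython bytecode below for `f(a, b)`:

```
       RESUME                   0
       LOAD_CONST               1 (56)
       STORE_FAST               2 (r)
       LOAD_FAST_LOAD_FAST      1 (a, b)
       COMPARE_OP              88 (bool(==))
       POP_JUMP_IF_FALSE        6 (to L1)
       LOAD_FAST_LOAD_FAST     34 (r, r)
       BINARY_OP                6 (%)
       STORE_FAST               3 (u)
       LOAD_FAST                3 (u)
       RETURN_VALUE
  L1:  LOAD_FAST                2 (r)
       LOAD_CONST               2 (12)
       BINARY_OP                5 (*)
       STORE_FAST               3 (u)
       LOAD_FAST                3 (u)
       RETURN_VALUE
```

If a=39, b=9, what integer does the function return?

LOAD_CONST → push 56. Stack: [56]
STORE_FAST r → r=56. Stack: []
LOAD_FAST_LOAD_FAST a,b → push 39,9. Stack: [39, 9]
COMPARE_OP bool(==) → 39 vs 9 = False. Stack: [False]
POP_JUMP_IF_FALSE → pop False; jump. Stack: []
LOAD_FAST r → push 56. Stack: [56]
LOAD_CONST → push 12. Stack: [56, 12]
BINARY_OP * → 56 * 12 = 672. Stack: [672]
STORE_FAST u → u=672. Stack: []
LOAD_FAST u → push 672. Stack: [672]
RETURN_VALUE → return 672.

672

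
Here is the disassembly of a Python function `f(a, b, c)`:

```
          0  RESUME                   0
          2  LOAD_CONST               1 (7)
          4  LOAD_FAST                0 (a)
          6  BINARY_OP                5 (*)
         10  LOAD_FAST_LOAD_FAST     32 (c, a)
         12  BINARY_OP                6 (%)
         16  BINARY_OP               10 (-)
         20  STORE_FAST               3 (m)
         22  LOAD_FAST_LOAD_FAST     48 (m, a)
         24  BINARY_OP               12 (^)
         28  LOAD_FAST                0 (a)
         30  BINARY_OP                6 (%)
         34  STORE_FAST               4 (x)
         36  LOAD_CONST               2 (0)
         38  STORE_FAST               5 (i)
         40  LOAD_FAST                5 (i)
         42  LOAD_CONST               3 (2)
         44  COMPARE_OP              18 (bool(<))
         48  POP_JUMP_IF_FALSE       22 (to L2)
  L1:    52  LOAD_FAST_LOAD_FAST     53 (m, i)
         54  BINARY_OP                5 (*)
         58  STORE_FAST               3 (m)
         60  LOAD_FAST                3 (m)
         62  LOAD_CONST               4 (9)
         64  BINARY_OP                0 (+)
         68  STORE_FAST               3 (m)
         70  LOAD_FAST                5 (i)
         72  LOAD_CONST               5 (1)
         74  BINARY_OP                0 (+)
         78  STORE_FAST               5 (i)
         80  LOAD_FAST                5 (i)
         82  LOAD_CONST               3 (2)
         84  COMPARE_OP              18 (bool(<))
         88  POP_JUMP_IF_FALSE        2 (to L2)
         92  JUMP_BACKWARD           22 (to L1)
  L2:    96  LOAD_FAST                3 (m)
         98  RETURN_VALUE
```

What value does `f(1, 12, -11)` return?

LOAD_CONST → push 7. Stack: [7]
LOAD_FAST a → push 1. Stack: [7, 1]
BINARY_OP * → 7 * 1 = 7. Stack: [7]
LOAD_FAST_LOAD_FAST c,a → push -11,1. Stack: [7, -11, 1]
BINARY_OP % → -11 % 1 = 0. Stack: [7, 0]
BINARY_OP - → 7 - 0 = 7. Stack: [7]
STORE_FAST m → m=7. Stack: []
LOAD_FAST_LOAD_FAST m,a → push 7,1. Stack: [7, 1]
BINARY_OP ^ → 7 ^ 1 = 6. Stack: [6]
LOAD_FAST a → push 1. Stack: [6, 1]
BINARY_OP % → 6 % 1 = 0. Stack: [0]
STORE_FAST x → x=0. Stack: []
LOAD_CONST → push 0. Stack: [0]
STORE_FAST i → i=0. Stack: []
LOAD_FAST i → push 0. Stack: [0]
LOAD_CONST → push 2. Stack: [0, 2]
COMPARE_OP bool(<) → 0 vs 2 = True. Stack: [True]
POP_JUMP_IF_FALSE → pop True; no jump. Stack: []
LOAD_FAST_LOAD_FAST m,i → push 7,0. Stack: [7, 0]
BINARY_OP * → 7 * 0 = 0. Stack: [0]
STORE_FAST m → m=0. Stack: []
LOAD_FAST m → push 0. Stack: [0]
LOAD_CONST → push 9. Stack: [0, 9]
BINARY_OP + → 0 + 9 = 9. Stack: [9]
STORE_FAST m → m=9. Stack: []
LOAD_FAST i → push 0. Stack: [0]
LOAD_CONST → push 1. Stack: [0, 1]
BINARY_OP + → 0 + 1 = 1. Stack: [1]
STORE_FAST i → i=1. Stack: []
LOAD_FAST i → push 1. Stack: [1]
LOAD_CONST → push 2. Stack: [1, 2]
COMPARE_OP bool(<) → 1 vs 2 = True. Stack: [True]
POP_JUMP_IF_FALSE → pop True; no jump. Stack: []
LOAD_FAST_LOAD_FAST m,i → push 9,1. Stack: [9, 1]
BINARY_OP * → 9 * 1 = 9. Stack: [9]
STORE_FAST m → m=9. Stack: []
LOAD_FAST m → push 9. Stack: [9]
LOAD_CONST → push 9. Stack: [9, 9]
BINARY_OP + → 9 + 9 = 18. Stack: [18]
STORE_FAST m → m=18. Stack: []
LOAD_FAST i → push 1. Stack: [1]
LOAD_CONST → push 1. Stack: [1, 1]
BINARY_OP + → 1 + 1 = 2. Stack: [2]
STORE_FAST i → i=2. Stack: []
LOAD_FAST i → push 2. Stack: [2]
LOAD_CONST → push 2. Stack: [2, 2]
COMPARE_OP bool(<) → 2 vs 2 = False. Stack: [False]
POP_JUMP_IF_FALSE → pop False; jump. Stack: []
LOAD_FAST m → push 18. Stack: [18]
RETURN_VALUE → return 18.

18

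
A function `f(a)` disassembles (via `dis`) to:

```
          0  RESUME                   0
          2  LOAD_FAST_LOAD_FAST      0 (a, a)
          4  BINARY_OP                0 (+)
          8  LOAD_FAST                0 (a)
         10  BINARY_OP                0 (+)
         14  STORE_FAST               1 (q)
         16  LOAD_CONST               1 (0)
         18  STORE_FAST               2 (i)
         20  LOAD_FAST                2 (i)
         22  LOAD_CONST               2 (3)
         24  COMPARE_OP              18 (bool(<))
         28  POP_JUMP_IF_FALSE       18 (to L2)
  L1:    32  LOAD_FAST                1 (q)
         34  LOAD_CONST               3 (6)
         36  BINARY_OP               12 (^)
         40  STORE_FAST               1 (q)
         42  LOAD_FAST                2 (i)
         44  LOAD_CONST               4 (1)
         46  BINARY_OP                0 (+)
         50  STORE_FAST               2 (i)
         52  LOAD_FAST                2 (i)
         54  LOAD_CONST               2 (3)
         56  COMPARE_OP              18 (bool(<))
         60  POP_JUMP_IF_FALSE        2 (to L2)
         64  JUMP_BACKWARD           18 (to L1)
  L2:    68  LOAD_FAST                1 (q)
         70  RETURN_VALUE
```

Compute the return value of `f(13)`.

33

LOAD_FAST_LOAD_FAST a,a → push 13,13. Stack: [13, 13]
BINARY_OP + → 13 + 13 = 26. Stack: [26]
LOAD_FAST a → push 13. Stack: [26, 13]
BINARY_OP + → 26 + 13 = 39. Stack: [39]
STORE_FAST q → q=39. Stack: []
LOAD_CONST → push 0. Stack: [0]
STORE_FAST i → i=0. Stack: []
LOAD_FAST i → push 0. Stack: [0]
LOAD_CONST → push 3. Stack: [0, 3]
COMPARE_OP bool(<) → 0 vs 3 = True. Stack: [True]
POP_JUMP_IF_FALSE → pop True; no jump. Stack: []
LOAD_FAST q → push 39. Stack: [39]
LOAD_CONST → push 6. Stack: [39, 6]
BINARY_OP ^ → 39 ^ 6 = 33. Stack: [33]
STORE_FAST q → q=33. Stack: []
LOAD_FAST i → push 0. Stack: [0]
LOAD_CONST → push 1. Stack: [0, 1]
BINARY_OP + → 0 + 1 = 1. Stack: [1]
STORE_FAST i → i=1. Stack: []
LOAD_FAST i → push 1. Stack: [1]
LOAD_CONST → push 3. Stack: [1, 3]
COMPARE_OP bool(<) → 1 vs 3 = True. Stack: [True]
POP_JUMP_IF_FALSE → pop True; no jump. Stack: []
LOAD_FAST q → push 33. Stack: [33]
LOAD_CONST → push 6. Stack: [33, 6]
BINARY_OP ^ → 33 ^ 6 = 39. Stack: [39]
STORE_FAST q → q=39. Stack: []
LOAD_FAST i → push 1. Stack: [1]
LOAD_CONST → push 1. Stack: [1, 1]
BINARY_OP + → 1 + 1 = 2. Stack: [2]
STORE_FAST i → i=2. Stack: []
LOAD_FAST i → push 2. Stack: [2]
LOAD_CONST → push 3. Stack: [2, 3]
COMPARE_OP bool(<) → 2 vs 3 = True. Stack: [True]
POP_JUMP_IF_FALSE → pop True; no jump. Stack: []
LOAD_FAST q → push 39. Stack: [39]
LOAD_CONST → push 6. Stack: [39, 6]
BINARY_OP ^ → 39 ^ 6 = 33. Stack: [33]
STORE_FAST q → q=33. Stack: []
LOAD_FAST i → push 2. Stack: [2]
LOAD_CONST → push 1. Stack: [2, 1]
BINARY_OP + → 2 + 1 = 3. Stack: [3]
STORE_FAST i → i=3. Stack: []
LOAD_FAST i → push 3. Stack: [3]
LOAD_CONST → push 3. Stack: [3, 3]
COMPARE_OP bool(<) → 3 vs 3 = False. Stack: [False]
POP_JUMP_IF_FALSE → pop False; jump. Stack: []
LOAD_FAST q → push 33. Stack: [33]
RETURN_VALUE → return 33.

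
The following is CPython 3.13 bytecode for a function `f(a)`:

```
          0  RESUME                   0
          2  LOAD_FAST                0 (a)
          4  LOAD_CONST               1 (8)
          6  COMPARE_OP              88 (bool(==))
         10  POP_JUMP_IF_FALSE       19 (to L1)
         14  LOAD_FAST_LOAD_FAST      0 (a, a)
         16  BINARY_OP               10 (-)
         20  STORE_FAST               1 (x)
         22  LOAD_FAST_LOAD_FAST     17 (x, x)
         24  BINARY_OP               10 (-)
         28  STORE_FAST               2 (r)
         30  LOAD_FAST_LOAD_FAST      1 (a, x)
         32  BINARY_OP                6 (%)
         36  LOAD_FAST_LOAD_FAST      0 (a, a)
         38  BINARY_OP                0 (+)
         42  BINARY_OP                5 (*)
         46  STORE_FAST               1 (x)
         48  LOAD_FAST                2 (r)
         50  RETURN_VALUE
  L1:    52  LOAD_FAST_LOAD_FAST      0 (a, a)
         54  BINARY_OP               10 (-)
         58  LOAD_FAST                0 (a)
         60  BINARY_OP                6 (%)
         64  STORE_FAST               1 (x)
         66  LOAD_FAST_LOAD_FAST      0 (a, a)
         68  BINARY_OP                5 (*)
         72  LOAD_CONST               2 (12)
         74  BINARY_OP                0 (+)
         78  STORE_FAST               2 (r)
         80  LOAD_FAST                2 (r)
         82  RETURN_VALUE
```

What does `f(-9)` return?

93

LOAD_FAST a → push -9. Stack: [-9]
LOAD_CONST → push 8. Stack: [-9, 8]
COMPARE_OP bool(==) → -9 vs 8 = False. Stack: [False]
POP_JUMP_IF_FALSE → pop False; jump. Stack: []
LOAD_FAST_LOAD_FAST a,a → push -9,-9. Stack: [-9, -9]
BINARY_OP - → -9 - -9 = 0. Stack: [0]
LOAD_FAST a → push -9. Stack: [0, -9]
BINARY_OP % → 0 % -9 = 0. Stack: [0]
STORE_FAST x → x=0. Stack: []
LOAD_FAST_LOAD_FAST a,a → push -9,-9. Stack: [-9, -9]
BINARY_OP * → -9 * -9 = 81. Stack: [81]
LOAD_CONST → push 12. Stack: [81, 12]
BINARY_OP + → 81 + 12 = 93. Stack: [93]
STORE_FAST r → r=93. Stack: []
LOAD_FAST r → push 93. Stack: [93]
RETURN_VALUE → return 93.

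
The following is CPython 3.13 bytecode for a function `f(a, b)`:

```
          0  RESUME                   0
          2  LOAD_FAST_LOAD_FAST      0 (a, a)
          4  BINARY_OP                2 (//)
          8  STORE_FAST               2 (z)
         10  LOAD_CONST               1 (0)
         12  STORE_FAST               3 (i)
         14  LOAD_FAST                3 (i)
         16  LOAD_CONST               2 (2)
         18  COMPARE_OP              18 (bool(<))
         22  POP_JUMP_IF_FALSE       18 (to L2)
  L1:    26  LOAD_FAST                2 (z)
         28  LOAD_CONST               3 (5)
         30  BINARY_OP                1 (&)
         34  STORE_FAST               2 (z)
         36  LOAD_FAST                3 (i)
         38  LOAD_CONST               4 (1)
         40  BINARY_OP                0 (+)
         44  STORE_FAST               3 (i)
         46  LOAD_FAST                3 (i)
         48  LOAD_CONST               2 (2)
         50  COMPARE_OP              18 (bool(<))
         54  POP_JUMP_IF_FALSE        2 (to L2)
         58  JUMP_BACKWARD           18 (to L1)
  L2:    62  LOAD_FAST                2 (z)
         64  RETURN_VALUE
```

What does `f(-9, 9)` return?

LOAD_FAST_LOAD_FAST a,a → push -9,-9. Stack: [-9, -9]
BINARY_OP // → -9 // -9 = 1. Stack: [1]
STORE_FAST z → z=1. Stack: []
LOAD_CONST → push 0. Stack: [0]
STORE_FAST i → i=0. Stack: []
LOAD_FAST i → push 0. Stack: [0]
LOAD_CONST → push 2. Stack: [0, 2]
COMPARE_OP bool(<) → 0 vs 2 = True. Stack: [True]
POP_JUMP_IF_FALSE → pop True; no jump. Stack: []
LOAD_FAST z → push 1. Stack: [1]
LOAD_CONST → push 5. Stack: [1, 5]
BINARY_OP & → 1 & 5 = 1. Stack: [1]
STORE_FAST z → z=1. Stack: []
LOAD_FAST i → push 0. Stack: [0]
LOAD_CONST → push 1. Stack: [0, 1]
BINARY_OP + → 0 + 1 = 1. Stack: [1]
STORE_FAST i → i=1. Stack: []
LOAD_FAST i → push 1. Stack: [1]
LOAD_CONST → push 2. Stack: [1, 2]
COMPARE_OP bool(<) → 1 vs 2 = True. Stack: [True]
POP_JUMP_IF_FALSE → pop True; no jump. Stack: []
LOAD_FAST z → push 1. Stack: [1]
LOAD_CONST → push 5. Stack: [1, 5]
BINARY_OP & → 1 & 5 = 1. Stack: [1]
STORE_FAST z → z=1. Stack: []
LOAD_FAST i → push 1. Stack: [1]
LOAD_CONST → push 1. Stack: [1, 1]
BINARY_OP + → 1 + 1 = 2. Stack: [2]
STORE_FAST i → i=2. Stack: []
LOAD_FAST i → push 2. Stack: [2]
LOAD_CONST → push 2. Stack: [2, 2]
COMPARE_OP bool(<) → 2 vs 2 = False. Stack: [False]
POP_JUMP_IF_FALSE → pop False; jump. Stack: []
LOAD_FAST z → push 1. Stack: [1]
RETURN_VALUE → return 1.

1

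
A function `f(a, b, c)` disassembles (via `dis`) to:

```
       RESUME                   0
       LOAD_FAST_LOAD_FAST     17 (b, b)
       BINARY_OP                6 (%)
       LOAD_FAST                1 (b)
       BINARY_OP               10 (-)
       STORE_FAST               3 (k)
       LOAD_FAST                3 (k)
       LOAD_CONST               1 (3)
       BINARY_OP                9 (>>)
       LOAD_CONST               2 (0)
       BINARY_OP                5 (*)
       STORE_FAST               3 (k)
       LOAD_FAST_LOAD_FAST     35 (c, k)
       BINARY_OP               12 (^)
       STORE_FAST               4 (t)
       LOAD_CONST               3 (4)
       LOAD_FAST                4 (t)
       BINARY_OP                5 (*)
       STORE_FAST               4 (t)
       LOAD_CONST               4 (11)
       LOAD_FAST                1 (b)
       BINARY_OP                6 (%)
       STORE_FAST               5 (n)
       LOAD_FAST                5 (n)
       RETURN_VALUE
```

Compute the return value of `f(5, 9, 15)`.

2

LOAD_FAST_LOAD_FAST b,b → push 9,9. Stack: [9, 9]
BINARY_OP % → 9 % 9 = 0. Stack: [0]
LOAD_FAST b → push 9. Stack: [0, 9]
BINARY_OP - → 0 - 9 = -9. Stack: [-9]
STORE_FAST k → k=-9. Stack: []
LOAD_FAST k → push -9. Stack: [-9]
LOAD_CONST → push 3. Stack: [-9, 3]
BINARY_OP >> → -9 >> 3 = -2. Stack: [-2]
LOAD_CONST → push 0. Stack: [-2, 0]
BINARY_OP * → -2 * 0 = 0. Stack: [0]
STORE_FAST k → k=0. Stack: []
LOAD_FAST_LOAD_FAST c,k → push 15,0. Stack: [15, 0]
BINARY_OP ^ → 15 ^ 0 = 15. Stack: [15]
STORE_FAST t → t=15. Stack: []
LOAD_CONST → push 4. Stack: [4]
LOAD_FAST t → push 15. Stack: [4, 15]
BINARY_OP * → 4 * 15 = 60. Stack: [60]
STORE_FAST t → t=60. Stack: []
LOAD_CONST → push 11. Stack: [11]
LOAD_FAST b → push 9. Stack: [11, 9]
BINARY_OP % → 11 % 9 = 2. Stack: [2]
STORE_FAST n → n=2. Stack: []
LOAD_FAST n → push 2. Stack: [2]
RETURN_VALUE → return 2.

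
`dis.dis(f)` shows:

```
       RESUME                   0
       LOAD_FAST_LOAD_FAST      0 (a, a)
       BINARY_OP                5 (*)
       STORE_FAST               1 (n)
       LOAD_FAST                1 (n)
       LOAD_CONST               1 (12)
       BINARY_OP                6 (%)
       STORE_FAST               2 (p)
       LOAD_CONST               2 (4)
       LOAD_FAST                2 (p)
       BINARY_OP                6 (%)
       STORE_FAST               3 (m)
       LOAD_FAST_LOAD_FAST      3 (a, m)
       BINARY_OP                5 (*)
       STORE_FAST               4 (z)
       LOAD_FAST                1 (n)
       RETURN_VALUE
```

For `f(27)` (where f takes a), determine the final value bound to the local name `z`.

LOAD_FAST_LOAD_FAST a,a → push 27,27. Stack: [27, 27]
BINARY_OP * → 27 * 27 = 729. Stack: [729]
STORE_FAST n → n=729. Stack: []
LOAD_FAST n → push 729. Stack: [729]
LOAD_CONST → push 12. Stack: [729, 12]
BINARY_OP % → 729 % 12 = 9. Stack: [9]
STORE_FAST p → p=9. Stack: []
LOAD_CONST → push 4. Stack: [4]
LOAD_FAST p → push 9. Stack: [4, 9]
BINARY_OP % → 4 % 9 = 4. Stack: [4]
STORE_FAST m → m=4. Stack: []
LOAD_FAST_LOAD_FAST a,m → push 27,4. Stack: [27, 4]
BINARY_OP * → 27 * 4 = 108. Stack: [108]
STORE_FAST z → z=108. Stack: []
LOAD_FAST n → push 729. Stack: [729]
RETURN_VALUE → return 729.

108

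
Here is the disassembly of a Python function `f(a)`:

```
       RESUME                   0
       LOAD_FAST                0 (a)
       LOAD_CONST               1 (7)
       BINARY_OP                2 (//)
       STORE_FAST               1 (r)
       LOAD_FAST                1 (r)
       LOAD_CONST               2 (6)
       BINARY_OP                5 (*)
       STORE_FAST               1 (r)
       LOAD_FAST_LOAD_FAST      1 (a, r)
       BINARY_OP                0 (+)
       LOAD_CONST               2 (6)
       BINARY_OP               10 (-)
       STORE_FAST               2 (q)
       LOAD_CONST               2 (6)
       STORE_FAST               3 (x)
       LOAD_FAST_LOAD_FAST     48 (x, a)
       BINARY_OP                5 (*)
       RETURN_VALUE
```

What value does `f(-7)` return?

-42

LOAD_FAST a → push -7. Stack: [-7]
LOAD_CONST → push 7. Stack: [-7, 7]
BINARY_OP // → -7 // 7 = -1. Stack: [-1]
STORE_FAST r → r=-1. Stack: []
LOAD_FAST r → push -1. Stack: [-1]
LOAD_CONST → push 6. Stack: [-1, 6]
BINARY_OP * → -1 * 6 = -6. Stack: [-6]
STORE_FAST r → r=-6. Stack: []
LOAD_FAST_LOAD_FAST a,r → push -7,-6. Stack: [-7, -6]
BINARY_OP + → -7 + -6 = -13. Stack: [-13]
LOAD_CONST → push 6. Stack: [-13, 6]
BINARY_OP - → -13 - 6 = -19. Stack: [-19]
STORE_FAST q → q=-19. Stack: []
LOAD_CONST → push 6. Stack: [6]
STORE_FAST x → x=6. Stack: []
LOAD_FAST_LOAD_FAST x,a → push 6,-7. Stack: [6, -7]
BINARY_OP * → 6 * -7 = -42. Stack: [-42]
RETURN_VALUE → return -42.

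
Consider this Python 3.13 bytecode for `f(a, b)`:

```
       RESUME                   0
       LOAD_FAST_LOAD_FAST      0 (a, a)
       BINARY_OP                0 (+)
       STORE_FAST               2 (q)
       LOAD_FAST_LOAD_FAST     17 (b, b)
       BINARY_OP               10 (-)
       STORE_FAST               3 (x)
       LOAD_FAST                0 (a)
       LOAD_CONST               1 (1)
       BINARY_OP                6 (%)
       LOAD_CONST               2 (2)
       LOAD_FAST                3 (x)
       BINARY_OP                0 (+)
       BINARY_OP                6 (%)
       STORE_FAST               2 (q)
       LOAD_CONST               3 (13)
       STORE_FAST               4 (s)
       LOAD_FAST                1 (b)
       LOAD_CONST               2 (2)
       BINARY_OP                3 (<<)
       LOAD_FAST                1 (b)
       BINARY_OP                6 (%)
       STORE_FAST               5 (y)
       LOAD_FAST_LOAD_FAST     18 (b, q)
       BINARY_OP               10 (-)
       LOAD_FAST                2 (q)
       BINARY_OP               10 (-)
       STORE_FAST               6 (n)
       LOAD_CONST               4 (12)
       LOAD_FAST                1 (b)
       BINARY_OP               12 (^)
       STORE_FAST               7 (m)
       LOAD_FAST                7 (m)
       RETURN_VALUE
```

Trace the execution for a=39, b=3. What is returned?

LOAD_FAST_LOAD_FAST a,a → push 39,39. Stack: [39, 39]
BINARY_OP + → 39 + 39 = 78. Stack: [78]
STORE_FAST q → q=78. Stack: []
LOAD_FAST_LOAD_FAST b,b → push 3,3. Stack: [3, 3]
BINARY_OP - → 3 - 3 = 0. Stack: [0]
STORE_FAST x → x=0. Stack: []
LOAD_FAST a → push 39. Stack: [39]
LOAD_CONST → push 1. Stack: [39, 1]
BINARY_OP % → 39 % 1 = 0. Stack: [0]
LOAD_CONST → push 2. Stack: [0, 2]
LOAD_FAST x → push 0. Stack: [0, 2, 0]
BINARY_OP + → 2 + 0 = 2. Stack: [0, 2]
BINARY_OP % → 0 % 2 = 0. Stack: [0]
STORE_FAST q → q=0. Stack: []
LOAD_CONST → push 13. Stack: [13]
STORE_FAST s → s=13. Stack: []
LOAD_FAST b → push 3. Stack: [3]
LOAD_CONST → push 2. Stack: [3, 2]
BINARY_OP << → 3 << 2 = 12. Stack: [12]
LOAD_FAST b → push 3. Stack: [12, 3]
BINARY_OP % → 12 % 3 = 0. Stack: [0]
STORE_FAST y → y=0. Stack: []
LOAD_FAST_LOAD_FAST b,q → push 3,0. Stack: [3, 0]
BINARY_OP - → 3 - 0 = 3. Stack: [3]
LOAD_FAST q → push 0. Stack: [3, 0]
BINARY_OP - → 3 - 0 = 3. Stack: [3]
STORE_FAST n → n=3. Stack: []
LOAD_CONST → push 12. Stack: [12]
LOAD_FAST b → push 3. Stack: [12, 3]
BINARY_OP ^ → 12 ^ 3 = 15. Stack: [15]
STORE_FAST m → m=15. Stack: []
LOAD_FAST m → push 15. Stack: [15]
RETURN_VALUE → return 15.

15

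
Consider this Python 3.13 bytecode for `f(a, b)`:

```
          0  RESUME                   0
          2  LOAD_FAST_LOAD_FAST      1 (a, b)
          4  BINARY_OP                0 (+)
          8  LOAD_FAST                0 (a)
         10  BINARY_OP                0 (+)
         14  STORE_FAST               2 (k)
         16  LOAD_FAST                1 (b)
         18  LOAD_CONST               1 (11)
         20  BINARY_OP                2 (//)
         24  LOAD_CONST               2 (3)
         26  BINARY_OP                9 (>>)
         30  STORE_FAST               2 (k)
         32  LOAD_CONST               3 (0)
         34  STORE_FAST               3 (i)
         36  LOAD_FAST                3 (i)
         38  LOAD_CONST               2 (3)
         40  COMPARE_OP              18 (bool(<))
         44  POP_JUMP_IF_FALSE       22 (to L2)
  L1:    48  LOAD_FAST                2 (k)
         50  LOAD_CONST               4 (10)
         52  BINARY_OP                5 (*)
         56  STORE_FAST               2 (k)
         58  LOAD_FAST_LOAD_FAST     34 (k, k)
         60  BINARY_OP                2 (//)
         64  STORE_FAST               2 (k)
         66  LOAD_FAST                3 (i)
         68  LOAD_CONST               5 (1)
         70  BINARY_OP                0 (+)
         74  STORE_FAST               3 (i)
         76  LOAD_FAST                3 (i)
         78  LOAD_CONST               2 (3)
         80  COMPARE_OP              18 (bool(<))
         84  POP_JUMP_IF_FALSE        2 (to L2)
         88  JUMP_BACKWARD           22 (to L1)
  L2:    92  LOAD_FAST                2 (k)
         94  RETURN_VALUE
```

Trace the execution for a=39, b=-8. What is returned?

LOAD_FAST_LOAD_FAST a,b → push 39,-8. Stack: [39, -8]
BINARY_OP + → 39 + -8 = 31. Stack: [31]
LOAD_FAST a → push 39. Stack: [31, 39]
BINARY_OP + → 31 + 39 = 70. Stack: [70]
STORE_FAST k → k=70. Stack: []
LOAD_FAST b → push -8. Stack: [-8]
LOAD_CONST → push 11. Stack: [-8, 11]
BINARY_OP // → -8 // 11 = -1. Stack: [-1]
LOAD_CONST → push 3. Stack: [-1, 3]
BINARY_OP >> → -1 >> 3 = -1. Stack: [-1]
STORE_FAST k → k=-1. Stack: []
LOAD_CONST → push 0. Stack: [0]
STORE_FAST i → i=0. Stack: []
LOAD_FAST i → push 0. Stack: [0]
LOAD_CONST → push 3. Stack: [0, 3]
COMPARE_OP bool(<) → 0 vs 3 = True. Stack: [True]
POP_JUMP_IF_FALSE → pop True; no jump. Stack: []
LOAD_FAST k → push -1. Stack: [-1]
LOAD_CONST → push 10. Stack: [-1, 10]
BINARY_OP * → -1 * 10 = -10. Stack: [-10]
STORE_FAST k → k=-10. Stack: []
LOAD_FAST_LOAD_FAST k,k → push -10,-10. Stack: [-10, -10]
BINARY_OP // → -10 // -10 = 1. Stack: [1]
STORE_FAST k → k=1. Stack: []
LOAD_FAST i → push 0. Stack: [0]
LOAD_CONST → push 1. Stack: [0, 1]
BINARY_OP + → 0 + 1 = 1. Stack: [1]
STORE_FAST i → i=1. Stack: []
LOAD_FAST i → push 1. Stack: [1]
LOAD_CONST → push 3. Stack: [1, 3]
COMPARE_OP bool(<) → 1 vs 3 = True. Stack: [True]
POP_JUMP_IF_FALSE → pop True; no jump. Stack: []
LOAD_FAST k → push 1. Stack: [1]
LOAD_CONST → push 10. Stack: [1, 10]
BINARY_OP * → 1 * 10 = 10. Stack: [10]
STORE_FAST k → k=10. Stack: []
LOAD_FAST_LOAD_FAST k,k → push 10,10. Stack: [10, 10]
BINARY_OP // → 10 // 10 = 1. Stack: [1]
STORE_FAST k → k=1. Stack: []
LOAD_FAST i → push 1. Stack: [1]
LOAD_CONST → push 1. Stack: [1, 1]
BINARY_OP + → 1 + 1 = 2. Stack: [2]
STORE_FAST i → i=2. Stack: []
LOAD_FAST i → push 2. Stack: [2]
LOAD_CONST → push 3. Stack: [2, 3]
COMPARE_OP bool(<) → 2 vs 3 = True. Stack: [True]
POP_JUMP_IF_FALSE → pop True; no jump. Stack: []
LOAD_FAST k → push 1. Stack: [1]
LOAD_CONST → push 10. Stack: [1, 10]
BINARY_OP * → 1 * 10 = 10. Stack: [10]
STORE_FAST k → k=10. Stack: []
LOAD_FAST_LOAD_FAST k,k → push 10,10. Stack: [10, 10]
BINARY_OP // → 10 // 10 = 1. Stack: [1]
STORE_FAST k → k=1. Stack: []
LOAD_FAST i → push 2. Stack: [2]
LOAD_CONST → push 1. Stack: [2, 1]
BINARY_OP + → 2 + 1 = 3. Stack: [3]
STORE_FAST i → i=3. Stack: []
LOAD_FAST i → push 3. Stack: [3]
LOAD_CONST → push 3. Stack: [3, 3]
COMPARE_OP bool(<) → 3 vs 3 = False. Stack: [False]
POP_JUMP_IF_FALSE → pop False; jump. Stack: []
LOAD_FAST k → push 1. Stack: [1]
RETURN_VALUE → return 1.

1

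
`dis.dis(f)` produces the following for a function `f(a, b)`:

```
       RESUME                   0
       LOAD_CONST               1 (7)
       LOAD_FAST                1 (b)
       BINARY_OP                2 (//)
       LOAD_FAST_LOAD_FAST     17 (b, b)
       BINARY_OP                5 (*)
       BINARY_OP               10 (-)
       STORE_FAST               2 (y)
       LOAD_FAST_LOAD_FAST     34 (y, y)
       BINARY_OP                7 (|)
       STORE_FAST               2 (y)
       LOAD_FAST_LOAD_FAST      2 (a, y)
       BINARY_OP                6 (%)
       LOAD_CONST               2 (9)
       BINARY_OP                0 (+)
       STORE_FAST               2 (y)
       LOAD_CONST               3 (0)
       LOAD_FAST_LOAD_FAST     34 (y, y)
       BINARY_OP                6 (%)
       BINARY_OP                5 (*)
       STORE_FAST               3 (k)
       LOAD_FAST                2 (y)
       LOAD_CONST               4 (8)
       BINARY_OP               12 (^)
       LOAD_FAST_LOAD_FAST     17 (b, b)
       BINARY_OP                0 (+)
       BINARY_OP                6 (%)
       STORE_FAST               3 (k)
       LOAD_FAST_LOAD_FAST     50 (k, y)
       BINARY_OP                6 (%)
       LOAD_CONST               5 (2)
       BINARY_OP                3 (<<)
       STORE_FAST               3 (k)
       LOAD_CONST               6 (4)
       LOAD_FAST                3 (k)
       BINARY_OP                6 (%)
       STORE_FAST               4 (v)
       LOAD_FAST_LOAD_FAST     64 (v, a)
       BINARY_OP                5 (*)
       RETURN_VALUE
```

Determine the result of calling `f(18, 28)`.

-53064

LOAD_CONST → push 7. Stack: [7]
LOAD_FAST b → push 28. Stack: [7, 28]
BINARY_OP // → 7 // 28 = 0. Stack: [0]
LOAD_FAST_LOAD_FAST b,b → push 28,28. Stack: [0, 28, 28]
BINARY_OP * → 28 * 28 = 784. Stack: [0, 784]
BINARY_OP - → 0 - 784 = -784. Stack: [-784]
STORE_FAST y → y=-784. Stack: []
LOAD_FAST_LOAD_FAST y,y → push -784,-784. Stack: [-784, -784]
BINARY_OP | → -784 | -784 = -784. Stack: [-784]
STORE_FAST y → y=-784. Stack: []
LOAD_FAST_LOAD_FAST a,y → push 18,-784. Stack: [18, -784]
BINARY_OP % → 18 % -784 = -766. Stack: [-766]
LOAD_CONST → push 9. Stack: [-766, 9]
BINARY_OP + → -766 + 9 = -757. Stack: [-757]
STORE_FAST y → y=-757. Stack: []
LOAD_CONST → push 0. Stack: [0]
LOAD_FAST_LOAD_FAST y,y → push -757,-757. Stack: [0, -757, -757]
BINARY_OP % → -757 % -757 = 0. Stack: [0, 0]
BINARY_OP * → 0 * 0 = 0. Stack: [0]
STORE_FAST k → k=0. Stack: []
LOAD_FAST y → push -757. Stack: [-757]
LOAD_CONST → push 8. Stack: [-757, 8]
BINARY_OP ^ → -757 ^ 8 = -765. Stack: [-765]
LOAD_FAST_LOAD_FAST b,b → push 28,28. Stack: [-765, 28, 28]
BINARY_OP + → 28 + 28 = 56. Stack: [-765, 56]
BINARY_OP % → -765 % 56 = 19. Stack: [19]
STORE_FAST k → k=19. Stack: []
LOAD_FAST_LOAD_FAST k,y → push 19,-757. Stack: [19, -757]
BINARY_OP % → 19 % -757 = -738. Stack: [-738]
LOAD_CONST → push 2. Stack: [-738, 2]
BINARY_OP << → -738 << 2 = -2952. Stack: [-2952]
STORE_FAST k → k=-2952. Stack: []
LOAD_CONST → push 4. Stack: [4]
LOAD_FAST k → push -2952. Stack: [4, -2952]
BINARY_OP % → 4 % -2952 = -2948. Stack: [-2948]
STORE_FAST v → v=-2948. Stack: []
LOAD_FAST_LOAD_FAST v,a → push -2948,18. Stack: [-2948, 18]
BINARY_OP * → -2948 * 18 = -53064. Stack: [-53064]
RETURN_VALUE → return -53064.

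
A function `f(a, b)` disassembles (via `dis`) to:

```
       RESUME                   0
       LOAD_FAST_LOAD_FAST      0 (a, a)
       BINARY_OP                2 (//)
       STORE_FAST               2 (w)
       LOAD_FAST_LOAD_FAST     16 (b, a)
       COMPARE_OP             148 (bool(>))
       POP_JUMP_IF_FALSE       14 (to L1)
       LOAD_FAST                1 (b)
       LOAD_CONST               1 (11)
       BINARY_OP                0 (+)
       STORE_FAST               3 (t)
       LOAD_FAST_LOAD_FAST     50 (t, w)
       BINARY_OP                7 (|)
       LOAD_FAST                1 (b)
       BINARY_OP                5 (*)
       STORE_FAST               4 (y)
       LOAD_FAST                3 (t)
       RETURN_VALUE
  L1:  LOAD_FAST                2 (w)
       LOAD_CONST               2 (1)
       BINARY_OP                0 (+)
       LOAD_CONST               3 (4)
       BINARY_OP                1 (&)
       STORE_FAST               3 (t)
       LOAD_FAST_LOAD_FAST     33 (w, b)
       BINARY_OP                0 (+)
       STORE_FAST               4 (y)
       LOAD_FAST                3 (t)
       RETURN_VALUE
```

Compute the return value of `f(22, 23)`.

34

LOAD_FAST_LOAD_FAST a,a → push 22,22. Stack: [22, 22]
BINARY_OP // → 22 // 22 = 1. Stack: [1]
STORE_FAST w → w=1. Stack: []
LOAD_FAST_LOAD_FAST b,a → push 23,22. Stack: [23, 22]
COMPARE_OP bool(>) → 23 vs 22 = True. Stack: [True]
POP_JUMP_IF_FALSE → pop True; no jump. Stack: []
LOAD_FAST b → push 23. Stack: [23]
LOAD_CONST → push 11. Stack: [23, 11]
BINARY_OP + → 23 + 11 = 34. Stack: [34]
STORE_FAST t → t=34. Stack: []
LOAD_FAST_LOAD_FAST t,w → push 34,1. Stack: [34, 1]
BINARY_OP | → 34 | 1 = 35. Stack: [35]
LOAD_FAST b → push 23. Stack: [35, 23]
BINARY_OP * → 35 * 23 = 805. Stack: [805]
STORE_FAST y → y=805. Stack: []
LOAD_FAST t → push 34. Stack: [34]
RETURN_VALUE → return 34.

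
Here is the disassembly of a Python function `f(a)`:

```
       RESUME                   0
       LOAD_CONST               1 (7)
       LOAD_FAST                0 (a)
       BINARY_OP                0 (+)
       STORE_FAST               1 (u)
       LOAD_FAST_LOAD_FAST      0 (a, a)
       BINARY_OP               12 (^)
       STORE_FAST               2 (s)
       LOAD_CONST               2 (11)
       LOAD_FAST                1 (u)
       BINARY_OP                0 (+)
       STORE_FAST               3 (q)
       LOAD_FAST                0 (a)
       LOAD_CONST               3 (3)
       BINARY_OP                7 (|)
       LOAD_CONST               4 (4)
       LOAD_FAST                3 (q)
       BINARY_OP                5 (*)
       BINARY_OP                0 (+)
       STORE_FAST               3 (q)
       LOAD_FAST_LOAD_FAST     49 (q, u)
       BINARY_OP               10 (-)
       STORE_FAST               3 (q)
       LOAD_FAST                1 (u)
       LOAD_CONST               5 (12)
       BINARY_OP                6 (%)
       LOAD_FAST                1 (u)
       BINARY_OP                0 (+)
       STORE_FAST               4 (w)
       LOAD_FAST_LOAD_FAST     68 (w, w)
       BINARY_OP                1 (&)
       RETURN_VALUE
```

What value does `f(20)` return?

LOAD_CONST → push 7. Stack: [7]
LOAD_FAST a → push 20. Stack: [7, 20]
BINARY_OP + → 7 + 20 = 27. Stack: [27]
STORE_FAST u → u=27. Stack: []
LOAD_FAST_LOAD_FAST a,a → push 20,20. Stack: [20, 20]
BINARY_OP ^ → 20 ^ 20 = 0. Stack: [0]
STORE_FAST s → s=0. Stack: []
LOAD_CONST → push 11. Stack: [11]
LOAD_FAST u → push 27. Stack: [11, 27]
BINARY_OP + → 11 + 27 = 38. Stack: [38]
STORE_FAST q → q=38. Stack: []
LOAD_FAST a → push 20. Stack: [20]
LOAD_CONST → push 3. Stack: [20, 3]
BINARY_OP | → 20 | 3 = 23. Stack: [23]
LOAD_CONST → push 4. Stack: [23, 4]
LOAD_FAST q → push 38. Stack: [23, 4, 38]
BINARY_OP * → 4 * 38 = 152. Stack: [23, 152]
BINARY_OP + → 23 + 152 = 175. Stack: [175]
STORE_FAST q → q=175. Stack: []
LOAD_FAST_LOAD_FAST q,u → push 175,27. Stack: [175, 27]
BINARY_OP - → 175 - 27 = 148. Stack: [148]
STORE_FAST q → q=148. Stack: []
LOAD_FAST u → push 27. Stack: [27]
LOAD_CONST → push 12. Stack: [27, 12]
BINARY_OP % → 27 % 12 = 3. Stack: [3]
LOAD_FAST u → push 27. Stack: [3, 27]
BINARY_OP + → 3 + 27 = 30. Stack: [30]
STORE_FAST w → w=30. Stack: []
LOAD_FAST_LOAD_FAST w,w → push 30,30. Stack: [30, 30]
BINARY_OP & → 30 & 30 = 30. Stack: [30]
RETURN_VALUE → return 30.

30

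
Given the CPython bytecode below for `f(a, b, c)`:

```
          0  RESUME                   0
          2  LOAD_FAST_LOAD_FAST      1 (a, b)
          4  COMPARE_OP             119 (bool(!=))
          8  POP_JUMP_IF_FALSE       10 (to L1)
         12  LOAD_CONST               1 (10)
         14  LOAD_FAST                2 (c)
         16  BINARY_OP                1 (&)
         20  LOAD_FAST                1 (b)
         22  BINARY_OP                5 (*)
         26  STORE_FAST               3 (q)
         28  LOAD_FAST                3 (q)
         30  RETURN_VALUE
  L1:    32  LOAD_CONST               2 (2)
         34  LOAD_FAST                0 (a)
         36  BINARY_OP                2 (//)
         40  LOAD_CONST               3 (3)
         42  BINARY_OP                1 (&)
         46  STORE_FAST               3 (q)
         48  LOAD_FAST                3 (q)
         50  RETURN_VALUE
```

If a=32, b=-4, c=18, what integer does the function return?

LOAD_FAST_LOAD_FAST a,b → push 32,-4. Stack: [32, -4]
COMPARE_OP bool(!=) → 32 vs -4 = True. Stack: [True]
POP_JUMP_IF_FALSE → pop True; no jump. Stack: []
LOAD_CONST → push 10. Stack: [10]
LOAD_FAST c → push 18. Stack: [10, 18]
BINARY_OP & → 10 & 18 = 2. Stack: [2]
LOAD_FAST b → push -4. Stack: [2, -4]
BINARY_OP * → 2 * -4 = -8. Stack: [-8]
STORE_FAST q → q=-8. Stack: []
LOAD_FAST q → push -8. Stack: [-8]
RETURN_VALUE → return -8.

-8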